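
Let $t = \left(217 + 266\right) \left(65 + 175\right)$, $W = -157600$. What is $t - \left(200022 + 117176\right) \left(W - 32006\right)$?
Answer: $60142759908$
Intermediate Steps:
$t = 115920$ ($t = 483 \cdot 240 = 115920$)
$t - \left(200022 + 117176\right) \left(W - 32006\right) = 115920 - \left(200022 + 117176\right) \left(-157600 - 32006\right) = 115920 - 317198 \left(-189606\right) = 115920 - -60142643988 = 115920 + 60142643988 = 60142759908$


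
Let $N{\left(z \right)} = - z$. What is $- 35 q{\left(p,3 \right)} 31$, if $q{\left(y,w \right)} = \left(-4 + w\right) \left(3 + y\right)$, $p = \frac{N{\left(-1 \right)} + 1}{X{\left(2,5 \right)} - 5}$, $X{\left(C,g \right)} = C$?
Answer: $\frac{7595}{3} \approx 2531.7$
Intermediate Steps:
$p = - \frac{2}{3}$ ($p = \frac{\left(-1\right) \left(-1\right) + 1}{2 - 5} = \frac{1 + 1}{-3} = 2 \left(- \frac{1}{3}\right) = - \frac{2}{3} \approx -0.66667$)
$- 35 q{\left(p,3 \right)} 31 = - 35 \left(-12 - - \frac{8}{3} + 3 \cdot 3 + 3 \left(- \frac{2}{3}\right)\right) 31 = - 35 \left(-12 + \frac{8}{3} + 9 - 2\right) 31 = \left(-35\right) \left(- \frac{7}{3}\right) 31 = \frac{245}{3} \cdot 31 = \frac{7595}{3}$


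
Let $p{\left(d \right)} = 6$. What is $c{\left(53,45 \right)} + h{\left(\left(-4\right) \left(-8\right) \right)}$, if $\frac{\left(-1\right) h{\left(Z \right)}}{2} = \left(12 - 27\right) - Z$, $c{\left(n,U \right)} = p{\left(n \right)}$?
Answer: $100$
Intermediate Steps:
$c{\left(n,U \right)} = 6$
$h{\left(Z \right)} = 30 + 2 Z$ ($h{\left(Z \right)} = - 2 \left(\left(12 - 27\right) - Z\right) = - 2 \left(-15 - Z\right) = 30 + 2 Z$)
$c{\left(53,45 \right)} + h{\left(\left(-4\right) \left(-8\right) \right)} = 6 + \left(30 + 2 \left(\left(-4\right) \left(-8\right)\right)\right) = 6 + \left(30 + 2 \cdot 32\right) = 6 + \left(30 + 64\right) = 6 + 94 = 100$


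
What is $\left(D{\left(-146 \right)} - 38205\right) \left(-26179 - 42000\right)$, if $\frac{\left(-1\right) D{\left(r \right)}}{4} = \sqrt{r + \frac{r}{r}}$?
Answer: $2604778695 + 272716 i \sqrt{145} \approx 2.6048 \cdot 10^{9} + 3.2839 \cdot 10^{6} i$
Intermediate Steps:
$D{\left(r \right)} = - 4 \sqrt{1 + r}$ ($D{\left(r \right)} = - 4 \sqrt{r + \frac{r}{r}} = - 4 \sqrt{r + 1} = - 4 \sqrt{1 + r}$)
$\left(D{\left(-146 \right)} - 38205\right) \left(-26179 - 42000\right) = \left(- 4 \sqrt{1 - 146} - 38205\right) \left(-26179 - 42000\right) = \left(- 4 \sqrt{-145} - 38205\right) \left(-68179\right) = \left(- 4 i \sqrt{145} - 38205\right) \left(-68179\right) = \left(-38205 - 4 i \sqrt{145}\right) \left(-68179\right) = 2604778695 + 272716 i \sqrt{145}$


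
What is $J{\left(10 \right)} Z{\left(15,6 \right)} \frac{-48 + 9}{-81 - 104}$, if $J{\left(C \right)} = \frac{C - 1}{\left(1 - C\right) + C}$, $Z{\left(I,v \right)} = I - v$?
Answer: $\frac{3159}{185} \approx 17.076$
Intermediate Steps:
$J{\left(C \right)} = -1 + C$ ($J{\left(C \right)} = \frac{-1 + C}{1} = \left(-1 + C\right) 1 = -1 + C$)
$J{\left(10 \right)} Z{\left(15,6 \right)} \frac{-48 + 9}{-81 - 104} = \left(-1 + 10\right) \left(15 - 6\right) \frac{-48 + 9}{-81 - 104} = 9 \left(15 - 6\right) \left(- \frac{39}{-185}\right) = 9 \cdot 9 \left(\left(-39\right) \left(- \frac{1}{185}\right)\right) = 81 \cdot \frac{39}{185} = \frac{3159}{185}$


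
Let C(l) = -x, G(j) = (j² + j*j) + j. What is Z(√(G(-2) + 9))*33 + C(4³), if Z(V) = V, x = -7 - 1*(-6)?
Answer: 1 + 33*√15 ≈ 128.81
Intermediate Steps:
x = -1 (x = -7 + 6 = -1)
G(j) = j + 2*j² (G(j) = (j² + j²) + j = 2*j² + j = j + 2*j²)
C(l) = 1 (C(l) = -1*(-1) = 1)
Z(√(G(-2) + 9))*33 + C(4³) = √(-2*(1 + 2*(-2)) + 9)*33 + 1 = √(-2*(1 - 4) + 9)*33 + 1 = √(-2*(-3) + 9)*33 + 1 = √(6 + 9)*33 + 1 = √15*33 + 1 = 33*√15 + 1 = 1 + 33*√15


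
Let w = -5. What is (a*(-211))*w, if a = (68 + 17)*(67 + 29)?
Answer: 8608800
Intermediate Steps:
a = 8160 (a = 85*96 = 8160)
(a*(-211))*w = (8160*(-211))*(-5) = -1721760*(-5) = 8608800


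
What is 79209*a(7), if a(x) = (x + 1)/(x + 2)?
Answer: 70408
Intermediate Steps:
a(x) = (1 + x)/(2 + x)
79209*a(7) = 79209*((1 + 7)/(2 + 7)) = 79209*(8/9) = 70408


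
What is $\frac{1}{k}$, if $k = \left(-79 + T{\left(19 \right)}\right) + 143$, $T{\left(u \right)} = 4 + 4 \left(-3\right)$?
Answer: $\frac{1}{56} \approx 0.017857$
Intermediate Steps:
$T{\left(u \right)} = -8$ ($T{\left(u \right)} = 4 - 12 = -8$)
$k = 56$ ($k = \left(-79 - 8\right) + 143 = -87 + 143 = 56$)
$\frac{1}{k} = \frac{1}{56}$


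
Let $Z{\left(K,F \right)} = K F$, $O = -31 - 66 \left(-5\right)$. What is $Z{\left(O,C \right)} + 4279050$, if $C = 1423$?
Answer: $4704527$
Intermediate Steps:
$O = 299$ ($O = -31 - -330 = -31 + 330 = 299$)
$Z{\left(K,F \right)} = F K$
$Z{\left(O,C \right)} + 4279050 = 1423 \cdot 299 + 4279050 = 425477 + 4279050 = 4704527$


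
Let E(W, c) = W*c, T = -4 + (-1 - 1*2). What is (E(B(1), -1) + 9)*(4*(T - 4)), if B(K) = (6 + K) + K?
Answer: -44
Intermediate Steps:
B(K) = 6 + 2*K
T = -7 (T = -4 + (-1 - 2) = -4 - 3 = -7)
(E(B(1), -1) + 9)*(4*(T - 4)) = ((6 + 2*1)*(-1) + 9)*(4*(-7 - 4)) = ((6 + 2)*(-1) + 9)*(4*(-11)) = (8*(-1) + 9)*(-44) = (-8 + 9)*(-44) = 1*(-44) = -44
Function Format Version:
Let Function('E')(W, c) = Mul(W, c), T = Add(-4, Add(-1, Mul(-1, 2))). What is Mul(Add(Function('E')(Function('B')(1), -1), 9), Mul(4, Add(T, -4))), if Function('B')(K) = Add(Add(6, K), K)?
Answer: -44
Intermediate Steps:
Function('B')(K) = Add(6, Mul(2, K))
T = -7 (T = Add(-4, Add(-1, -2)) = Add(-4, -3) = -7)
Mul(Add(Function('E')(Function('B')(1), -1), 9), Mul(4, Add(T, -4))) = Mul(Add(Mul(Add(6, Mul(2, 1)), -1), 9), Mul(4, Add(-7, -4))) = Mul(Add(Mul(Add(6, 2), -1), 9), Mul(4, -11)) = Mul(Add(Mul(8, -1), 9), -44) = Mul(Add(-8, 9), -44) = Mul(1, -44) = -44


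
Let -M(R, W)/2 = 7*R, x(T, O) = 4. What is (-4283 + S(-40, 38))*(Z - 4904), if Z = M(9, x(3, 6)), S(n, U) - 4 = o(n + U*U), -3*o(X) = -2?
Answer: 64560050/3 ≈ 2.1520e+7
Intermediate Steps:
o(X) = ⅔ (o(X) = -⅓*(-2) = ⅔)
M(R, W) = -14*R
S(n, U) = 14/3 (S(n, U) = 4 + ⅔ = 14/3)
Z = -126 (Z = -14*9 = -126)
(-4283 + S(-40, 38))*(Z - 4904) = (-4283 + 14/3)*(-126 - 4904) = -12835/3*(-5030) = 64560050/3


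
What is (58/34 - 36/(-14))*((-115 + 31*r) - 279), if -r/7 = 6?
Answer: -863264/119 ≈ -7254.3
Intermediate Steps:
r = -42 (r = -7*6 = -42)
(58/34 - 36/(-14))*((-115 + 31*r) - 279) = (58/34 - 36/(-14))*((-115 + 31*(-42)) - 279) = (58*(1/34) - 36*(-1/14))*((-115 - 1302) - 279) = (29/17 + 18/7)*(-1417 - 279) = (509/119)*(-1696) = -863264/119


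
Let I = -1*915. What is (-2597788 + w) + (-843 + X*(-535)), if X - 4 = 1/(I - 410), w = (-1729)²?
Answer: 102997657/265 ≈ 3.8867e+5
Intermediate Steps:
I = -915
w = 2989441
X = 5299/1325 (X = 4 + 1/(-915 - 410) = 4 + 1/(-1325) = 4 - 1/1325 = 5299/1325 ≈ 3.9992)
(-2597788 + w) + (-843 + X*(-535)) = (-2597788 + 2989441) + (-843 + (5299/1325)*(-535)) = 391653 + (-843 - 566993/265) = 391653 - 790388/265 = 102997657/265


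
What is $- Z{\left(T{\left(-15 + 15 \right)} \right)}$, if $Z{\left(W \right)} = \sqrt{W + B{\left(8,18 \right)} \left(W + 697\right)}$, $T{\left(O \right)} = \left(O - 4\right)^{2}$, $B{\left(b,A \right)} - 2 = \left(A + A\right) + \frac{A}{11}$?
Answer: $- \frac{2 \sqrt{855371}}{11} \approx -168.16$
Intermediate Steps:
$B{\left(b,A \right)} = 2 + \frac{23 A}{11}$ ($B{\left(b,A \right)} = 2 + \left(\left(A + A\right) + \frac{A}{11}\right) = 2 + \left(2 A + A \frac{1}{11}\right) = 2 + \left(2 A + \frac{A}{11}\right) = 2 + \frac{23 A}{11}$)
$T{\left(O \right)} = \left(-4 + O\right)^{2}$
$Z{\left(W \right)} = \sqrt{\frac{303892}{11} + \frac{447 W}{11}}$ ($Z{\left(W \right)} = \sqrt{W + \left(2 + \frac{23}{11} \cdot 18\right) \left(W + 697\right)} = \sqrt{W + \left(2 + \frac{414}{11}\right) \left(697 + W\right)} = \sqrt{W + \frac{436 \left(697 + W\right)}{11}} = \sqrt{W + \left(\frac{303892}{11} + \frac{436 W}{11}\right)} = \sqrt{\frac{303892}{11} + \frac{447 W}{11}}$)
$- Z{\left(T{\left(-15 + 15 \right)} \right)} = - \frac{\sqrt{3342812 + 4917 \left(-4 + \left(-15 + 15\right)\right)^{2}}}{11} = - \frac{\sqrt{3342812 + 4917 \left(-4 + 0\right)^{2}}}{11} = - \frac{\sqrt{3342812 + 4917 \left(-4\right)^{2}}}{11} = - \frac{\sqrt{3342812 + 4917 \cdot 16}}{11} = - \frac{\sqrt{3342812 + 78672}}{11} = - \frac{\sqrt{3421484}}{11} = - \frac{2 \sqrt{855371}}{11}$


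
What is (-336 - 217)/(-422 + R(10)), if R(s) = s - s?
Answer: 553/422 ≈ 1.3104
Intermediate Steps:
R(s) = 0
(-336 - 217)/(-422 + R(10)) = (-336 - 217)/(-422 + 0) = -553/(-422) = -553*(-1/422) = 553/422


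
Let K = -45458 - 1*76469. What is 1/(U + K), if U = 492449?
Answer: 1/370522 ≈ 2.6989e-6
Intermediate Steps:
K = -121927 (K = -45458 - 76469 = -121927)
1/(U + K) = 1/(492449 - 121927) = 1/370522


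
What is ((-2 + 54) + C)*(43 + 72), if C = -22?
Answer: 3450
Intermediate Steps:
((-2 + 54) + C)*(43 + 72) = ((-2 + 54) - 22)*(43 + 72) = (52 - 22)*115 = 30*115 = 3450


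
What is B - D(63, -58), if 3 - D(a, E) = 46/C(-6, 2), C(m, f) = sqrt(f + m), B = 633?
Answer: 630 - 23*I ≈ 630.0 - 23.0*I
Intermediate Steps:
D(a, E) = 3 + 23*I (D(a, E) = 3 - 46/(sqrt(2 - 6)) = 3 - 46/(sqrt(-4)) = 3 - 46/(2*I) = 3 - 46*(-I/2) = 3 - (-23)*I = 3 + 23*I)
B - D(63, -58) = 633 - (3 + 23*I) = 633 + (-3 - 23*I) = 630 - 23*I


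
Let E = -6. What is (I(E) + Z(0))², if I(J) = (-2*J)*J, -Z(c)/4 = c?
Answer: 5184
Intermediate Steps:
Z(c) = -4*c
I(J) = -2*J²
(I(E) + Z(0))² = (-2*(-6)² - 4*0)² = (-2*36 + 0)² = (-72 + 0)² = (-72)² = 5184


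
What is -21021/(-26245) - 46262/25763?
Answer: -672582167/676149935 ≈ -0.99472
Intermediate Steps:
-21021/(-26245) - 46262/25763 = -21021*(-1/26245) - 46262*1/25763 = 21021/26245 - 46262/25763 = -672582167/676149935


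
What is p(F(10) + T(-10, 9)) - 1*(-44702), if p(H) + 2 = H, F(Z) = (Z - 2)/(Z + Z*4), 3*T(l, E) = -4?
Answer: 3352412/75 ≈ 44699.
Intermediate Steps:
T(l, E) = -4/3 (T(l, E) = (⅓)*(-4) = -4/3)
F(Z) = (-2 + Z)/(5*Z) (F(Z) = (-2 + Z)/(Z + 4*Z) = (-2 + Z)/((5*Z)) = (-2 + Z)*(1/(5*Z)) = (-2 + Z)/(5*Z))
p(H) = -2 + H
p(F(10) + T(-10, 9)) - 1*(-44702) = (-2 + ((⅕)*(-2 + 10)/10 - 4/3)) - 1*(-44702) = (-2 + ((⅕)*(⅒)*8 - 4/3)) + 44702 = (-2 + (4/25 - 4/3)) + 44702 = (-2 - 88/75) + 44702 = -238/75 + 44702 = 3352412/75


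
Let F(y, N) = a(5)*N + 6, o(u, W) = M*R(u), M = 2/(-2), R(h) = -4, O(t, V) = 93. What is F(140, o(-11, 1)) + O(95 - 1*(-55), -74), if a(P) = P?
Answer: 119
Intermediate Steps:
M = -1 (M = 2*(-½) = -1)
o(u, W) = 4 (o(u, W) = -1*(-4) = 4)
F(y, N) = 6 + 5*N (F(y, N) = 5*N + 6 = 6 + 5*N)
F(140, o(-11, 1)) + O(95 - 1*(-55), -74) = (6 + 5*4) + 93 = (6 + 20) + 93 = 26 + 93 = 119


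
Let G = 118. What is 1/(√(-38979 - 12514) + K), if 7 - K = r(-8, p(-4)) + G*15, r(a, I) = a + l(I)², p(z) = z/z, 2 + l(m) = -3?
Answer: -1780/3219893 - I*√51493/3219893 ≈ -0.00055281 - 7.0475e-5*I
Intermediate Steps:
l(m) = -5 (l(m) = -2 - 3 = -5)
p(z) = 1
r(a, I) = 25 + a (r(a, I) = a + (-5)² = a + 25 = 25 + a)
K = -1780 (K = 7 - ((25 - 8) + 118*15) = 7 - (17 + 1770) = 7 - 1*1787 = 7 - 1787 = -1780)
1/(√(-38979 - 12514) + K) = 1/(√(-38979 - 12514) - 1780) = 1/(√(-51493) - 1780) = 1/(I*√51493 - 1780) = 1/(-1780 + I*√51493)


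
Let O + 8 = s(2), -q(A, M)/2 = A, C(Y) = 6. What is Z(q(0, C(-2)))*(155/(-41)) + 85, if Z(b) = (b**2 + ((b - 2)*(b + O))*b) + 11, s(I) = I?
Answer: 1780/41 ≈ 43.415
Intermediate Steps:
q(A, M) = -2*A
O = -6 (O = -8 + 2 = -6)
Z(b) = 11 + b**2 + b*(-6 + b)*(-2 + b) (Z(b) = (b**2 + ((b - 2)*(b - 6))*b) + 11 = (b**2 + ((-2 + b)*(-6 + b))*b) + 11 = (b**2 + ((-6 + b)*(-2 + b))*b) + 11 = (b**2 + b*(-6 + b)*(-2 + b)) + 11 = 11 + b**2 + b*(-6 + b)*(-2 + b))
Z(q(0, C(-2)))*(155/(-41)) + 85 = (11 + (-2*0)**3 - 7*(-2*0)**2 + 12*(-2*0))*(155/(-41)) + 85 = (11 + 0**3 - 7*0**2 + 12*0)*(155*(-1/41)) + 85 = (11 + 0 - 7*0 + 0)*(-155/41) + 85 = (11 + 0 + 0 + 0)*(-155/41) + 85 = 11*(-155/41) + 85 = -1705/41 + 85 = 1780/41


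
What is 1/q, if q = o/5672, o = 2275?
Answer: 5672/2275 ≈ 2.4932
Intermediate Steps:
q = 2275/5672 ≈ 0.40109
1/q = 1/(2275/5672) = 5672/2275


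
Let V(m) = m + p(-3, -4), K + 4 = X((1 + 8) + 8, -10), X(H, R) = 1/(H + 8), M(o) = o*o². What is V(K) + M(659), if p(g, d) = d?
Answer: 7154779276/25 ≈ 2.8619e+8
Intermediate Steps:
M(o) = o³
X(H, R) = 1/(8 + H)
K = -99/25 (K = -4 + 1/(8 + ((1 + 8) + 8)) = -4 + 1/(8 + (9 + 8)) = -4 + 1/(8 + 17) = -4 + 1/25 = -99/25 ≈ -3.9600)
V(m) = -4 + m (V(m) = m - 4 = -4 + m)
V(K) + M(659) = (-4 - 99/25) + 659³ = -199/25 + 286191179 = 7154779276/25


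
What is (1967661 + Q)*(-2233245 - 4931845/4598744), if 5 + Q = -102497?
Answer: -19155419760662328875/4598744 ≈ -4.1654e+12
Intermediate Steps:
Q = -102502 (Q = -5 - 102497 = -102502)
(1967661 + Q)*(-2233245 - 4931845/4598744) = (1967661 - 102502)*(-2233245 - 4931845/4598744) = 1865159*(-2233245 - 4931845*1/4598744) = 1865159*(-2233245 - 4931845/4598744) = 1865159*(-10270126976125/4598744) = -19155419760662328875/4598744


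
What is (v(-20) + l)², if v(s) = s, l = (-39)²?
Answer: 2253001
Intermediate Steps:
l = 1521
(v(-20) + l)² = (-20 + 1521)² = 1501² = 2253001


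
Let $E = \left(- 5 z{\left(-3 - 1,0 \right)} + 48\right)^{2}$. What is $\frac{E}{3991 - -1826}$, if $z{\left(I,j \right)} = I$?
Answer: $\frac{4624}{5817} \approx 0.79491$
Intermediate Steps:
$E = 4624$ ($E = \left(- 5 \left(-3 - 1\right) + 48\right)^{2} = \left(\left(-5\right) \left(-4\right) + 48\right)^{2} = \left(20 + 48\right)^{2} = 68^{2} = 4624$)
$\frac{E}{3991 - -1826} = \frac{4624}{3991 - -1826} = \frac{4624}{3991 + 1826} = \frac{4624}{5817}$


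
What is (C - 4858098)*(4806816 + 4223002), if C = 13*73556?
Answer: -35233175959660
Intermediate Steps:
C = 956228
(C - 4858098)*(4806816 + 4223002) = (956228 - 4858098)*(4806816 + 4223002) = -3901870*9029818 = -35233175959660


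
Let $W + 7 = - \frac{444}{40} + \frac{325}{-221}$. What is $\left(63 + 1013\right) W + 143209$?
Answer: $\frac{10382839}{85} \approx 1.2215 \cdot 10^{5}$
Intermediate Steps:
$W = - \frac{3327}{170}$ ($W = -7 + \left(- \frac{444}{40} + \frac{325}{-221}\right) = -7 + \left(\left(-444\right) \frac{1}{40} + 325 \left(- \frac{1}{221}\right)\right) = -7 - \frac{2137}{170} = - \frac{3327}{170} \approx -19.571$)
$\left(63 + 1013\right) W + 143209 = \left(63 + 1013\right) \left(- \frac{3327}{170}\right) + 143209 = 1076 \left(- \frac{3327}{170}\right) + 143209 = - \frac{1789926}{85} + 143209 = \frac{10382839}{85}$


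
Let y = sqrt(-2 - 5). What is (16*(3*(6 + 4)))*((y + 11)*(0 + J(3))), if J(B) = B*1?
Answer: 15840 + 1440*I*sqrt(7) ≈ 15840.0 + 3809.9*I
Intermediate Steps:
J(B) = B
y = I*sqrt(7) (y = sqrt(-7) = I*sqrt(7) ≈ 2.6458*I)
(16*(3*(6 + 4)))*((y + 11)*(0 + J(3))) = (16*(3*(6 + 4)))*((I*sqrt(7) + 11)*(0 + 3)) = (16*(3*10))*((11 + I*sqrt(7))*3) = (16*30)*(33 + 3*I*sqrt(7)) = 480*(33 + 3*I*sqrt(7)) = 15840 + 1440*I*sqrt(7)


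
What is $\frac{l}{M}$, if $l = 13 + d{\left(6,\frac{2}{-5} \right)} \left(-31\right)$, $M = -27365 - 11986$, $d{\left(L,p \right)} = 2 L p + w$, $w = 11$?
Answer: $\frac{896}{196755} \approx 0.0045539$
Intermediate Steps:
$d{\left(L,p \right)} = 11 + 2 L p$ ($d{\left(L,p \right)} = 2 L p + 11 = 11 + 2 L p$)
$M = -39351$
$l = - \frac{896}{5}$ ($l = 13 + \left(11 + 2 \cdot 6 \frac{2}{-5}\right) \left(-31\right) = 13 + \left(11 + 2 \cdot 6 \cdot 2 \left(- \frac{1}{5}\right)\right) \left(-31\right) = 13 + \left(11 + 2 \cdot 6 \left(- \frac{2}{5}\right)\right) \left(-31\right) = 13 + \left(11 - \frac{24}{5}\right) \left(-31\right) = 13 + \frac{31}{5} \left(-31\right) = 13 - \frac{961}{5} = - \frac{896}{5} \approx -179.2$)
$\frac{l}{M} = - \frac{896}{5 \left(-39351\right)} = \left(- \frac{896}{5}\right) \left(- \frac{1}{39351}\right) = \frac{896}{196755}$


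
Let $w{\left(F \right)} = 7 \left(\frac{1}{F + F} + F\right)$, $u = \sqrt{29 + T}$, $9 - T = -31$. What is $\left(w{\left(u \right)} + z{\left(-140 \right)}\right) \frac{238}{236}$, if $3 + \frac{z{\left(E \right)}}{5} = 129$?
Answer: $\frac{37485}{59} + \frac{115787 \sqrt{69}}{16284} \approx 694.4$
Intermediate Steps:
$T = 40$ ($T = 9 - -31 = 9 + 31 = 40$)
$z{\left(E \right)} = 630$ ($z{\left(E \right)} = -15 + 5 \cdot 129 = -15 + 645 = 630$)
$u = \sqrt{69}$ ($u = \sqrt{29 + 40} = \sqrt{69} \approx 8.3066$)
$w{\left(F \right)} = 7 F + \frac{7}{2 F}$ ($w{\left(F \right)} = 7 \left(\frac{1}{2 F} + F\right) = 7 \left(F + \frac{1}{2 F}\right) = 7 F + \frac{7}{2 F}$)
$\left(w{\left(u \right)} + z{\left(-140 \right)}\right) \frac{238}{236} = \left(\left(7 \sqrt{69} + \frac{7}{2 \sqrt{69}}\right) + 630\right) \frac{238}{236} = \left(\left(7 \sqrt{69} + \frac{7 \frac{\sqrt{69}}{69}}{2}\right) + 630\right) 238 \cdot \frac{1}{236} = \left(\left(7 \sqrt{69} + \frac{7 \sqrt{69}}{138}\right) + 630\right) \frac{119}{118} = \left(\frac{973 \sqrt{69}}{138} + 630\right) \frac{119}{118} = \left(630 + \frac{973 \sqrt{69}}{138}\right) \frac{119}{118} = \frac{37485}{59} + \frac{115787 \sqrt{69}}{16284}$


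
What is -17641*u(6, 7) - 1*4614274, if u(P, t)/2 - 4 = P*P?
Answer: -6025554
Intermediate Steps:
u(P, t) = 8 + 2*P² (u(P, t) = 8 + 2*(P*P) = 8 + 2*P²)
-17641*u(6, 7) - 1*4614274 = -17641*(8 + 2*6²) - 1*4614274 = -17641*(8 + 2*36) - 4614274 = -17641*(8 + 72) - 4614274 = -17641*80 - 4614274 = -1411280 - 4614274 = -6025554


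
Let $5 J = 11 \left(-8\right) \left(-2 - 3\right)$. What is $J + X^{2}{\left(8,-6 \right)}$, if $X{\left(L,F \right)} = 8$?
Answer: $152$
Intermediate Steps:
$J = 88$ ($J = \frac{11 \left(-8\right) \left(-2 - 3\right)}{5} = \frac{\left(-88\right) \left(-2 - 3\right)}{5} = \frac{\left(-88\right) \left(-5\right)}{5} = \frac{1}{5} \cdot 440 = 88$)
$J + X^{2}{\left(8,-6 \right)} = 88 + 8^{2} = 88 + 64 = 152$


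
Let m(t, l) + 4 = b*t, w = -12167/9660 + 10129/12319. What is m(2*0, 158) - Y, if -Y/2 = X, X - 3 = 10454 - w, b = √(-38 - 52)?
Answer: 54096223471/2586990 ≈ 20911.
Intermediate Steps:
b = 3*I*√10 (b = √(-90) = 3*I*√10 ≈ 9.4868*I)
w = -2262571/5173980 (w = -12167*1/9660 + 10129*(1/12319) = -529/420 + 10129/12319 = -2262571/5173980 ≈ -0.43730)
X = 54106571431/5173980 (X = 3 + (10454 - 1*(-2262571/5173980)) = 3 + (10454 + 2262571/5173980) = 3 + 54091049491/5173980 = 54106571431/5173980 ≈ 10457.)
Y = -54106571431/2586990 (Y = -2*54106571431/5173980 = -54106571431/2586990 ≈ -20915.)
m(t, l) = -4 + 3*I*t*√10 (m(t, l) = -4 + (3*I*√10)*t = -4 + 3*I*t*√10)
m(2*0, 158) - Y = (-4 + 3*I*(2*0)*√10) - 1*(-54106571431/2586990) = (-4 + 3*I*0*√10) + 54106571431/2586990 = (-4 + 0) + 54106571431/2586990 = -4 + 54106571431/2586990 = 54096223471/2586990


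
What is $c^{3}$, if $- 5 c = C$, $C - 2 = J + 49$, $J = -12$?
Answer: $- \frac{59319}{125} \approx -474.55$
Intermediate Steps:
$C = 39$ ($C = 2 + \left(-12 + 49\right) = 2 + 37 = 39$)
$c = - \frac{39}{5}$ ($c = \left(- \frac{1}{5}\right) 39 = - \frac{39}{5} \approx -7.8$)
$c^{3} = \left(- \frac{39}{5}\right)^{3} = - \frac{59319}{125}$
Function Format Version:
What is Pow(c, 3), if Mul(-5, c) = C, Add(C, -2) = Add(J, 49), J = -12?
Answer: Rational(-59319, 125) ≈ -474.55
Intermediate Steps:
C = 39 (C = Add(2, Add(-12, 49)) = Add(2, 37) = 39)
c = Rational(-39, 5) (c = Mul(Rational(-1, 5), 39) = Rational(-39, 5) ≈ -7.8000)
Pow(c, 3) = Pow(Rational(-39, 5), 3) = Rational(-59319, 125)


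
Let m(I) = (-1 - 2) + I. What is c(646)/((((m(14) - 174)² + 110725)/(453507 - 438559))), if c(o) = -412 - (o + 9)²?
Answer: -3209612138/68647 ≈ -46755.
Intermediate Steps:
c(o) = -412 - (9 + o)²
m(I) = -3 + I
c(646)/((((m(14) - 174)² + 110725)/(453507 - 438559))) = (-412 - (9 + 646)²)/(((((-3 + 14) - 174)² + 110725)/(453507 - 438559))) = (-412 - 1*655²)/((((11 - 174)² + 110725)/14948)) = (-412 - 1*429025)/((((-163)² + 110725)*(1/14948))) = (-412 - 429025)/(((26569 + 110725)*(1/14948))) = -429437/(137294*(1/14948)) = -429437/68647/7474 = -429437*7474/68647 = -3209612138/68647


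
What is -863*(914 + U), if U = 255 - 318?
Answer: -734413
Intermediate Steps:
U = -63
-863*(914 + U) = -863*(914 - 63) = -863*851 = -734413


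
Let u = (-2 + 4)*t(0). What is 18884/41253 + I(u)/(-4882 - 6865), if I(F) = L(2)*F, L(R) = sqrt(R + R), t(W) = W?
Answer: 18884/41253 ≈ 0.45776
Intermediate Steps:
L(R) = sqrt(2)*sqrt(R) (L(R) = sqrt(2*R) = sqrt(2)*sqrt(R))
u = 0 (u = (-2 + 4)*0 = 2*0 = 0)
I(F) = 2*F (I(F) = (sqrt(2)*sqrt(2))*F = 2*F)
18884/41253 + I(u)/(-4882 - 6865) = 18884/41253 + (2*0)/(-4882 - 6865) = 18884*(1/41253) + 0/(-11747) = 18884/41253 + 0*(-1/11747) = 18884/41253 + 0 = 18884/41253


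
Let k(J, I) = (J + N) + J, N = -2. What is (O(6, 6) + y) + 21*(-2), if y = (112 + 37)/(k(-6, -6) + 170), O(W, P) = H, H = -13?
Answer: -8431/156 ≈ -54.045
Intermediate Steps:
k(J, I) = -2 + 2*J (k(J, I) = (J - 2) + J = (-2 + J) + J = -2 + 2*J)
O(W, P) = -13
y = 149/156 (y = (112 + 37)/((-2 + 2*(-6)) + 170) = 149/((-2 - 12) + 170) = 149/(-14 + 170) = 149/156 ≈ 0.95513)
(O(6, 6) + y) + 21*(-2) = (-13 + 149/156) + 21*(-2) = -1879/156 - 42 = -8431/156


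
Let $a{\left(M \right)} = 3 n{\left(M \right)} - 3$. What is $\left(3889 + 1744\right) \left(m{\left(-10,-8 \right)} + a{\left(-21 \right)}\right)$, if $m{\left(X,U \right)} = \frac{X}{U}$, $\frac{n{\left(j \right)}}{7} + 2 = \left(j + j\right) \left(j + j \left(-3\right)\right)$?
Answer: $- \frac{835661183}{4} \approx -2.0892 \cdot 10^{8}$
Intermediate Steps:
$n{\left(j \right)} = -14 - 28 j^{2}$ ($n{\left(j \right)} = -14 + 7 \left(j + j\right) \left(j + j \left(-3\right)\right) = -14 + 7 \cdot 2 j \left(j - 3 j\right) = -14 + 7 \cdot 2 j \left(- 2 j\right) = -14 + 7 \left(- 4 j^{2}\right) = -14 - 28 j^{2}$)
$a{\left(M \right)} = -45 - 84 M^{2}$ ($a{\left(M \right)} = 3 \left(-14 - 28 M^{2}\right) - 3 = \left(-42 - 84 M^{2}\right) - 3 = -45 - 84 M^{2}$)
$\left(3889 + 1744\right) \left(m{\left(-10,-8 \right)} + a{\left(-21 \right)}\right) = \left(3889 + 1744\right) \left(- \frac{10}{-8} - \left(45 + 84 \left(-21\right)^{2}\right)\right) = 5633 \left(\left(-10\right) \left(- \frac{1}{8}\right) - 37089\right) = 5633 \left(\frac{5}{4} - 37089\right) = 5633 \left(- \frac{148351}{4}\right) = - \frac{835661183}{4}$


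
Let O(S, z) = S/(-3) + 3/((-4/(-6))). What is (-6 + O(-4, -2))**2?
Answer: 1/36 ≈ 0.027778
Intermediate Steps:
O(S, z) = 9/2 - S/3 (O(S, z) = S*(-1/3) + 3/((-4*(-1/6))) = -S/3 + 3/(2/3) = -S/3 + 3*(3/2) = -S/3 + 9/2 = 9/2 - S/3)
(-6 + O(-4, -2))**2 = (-6 + (9/2 - 1/3*(-4)))**2 = (-6 + (9/2 + 4/3))**2 = (-6 + 35/6)**2 = (-1/6)**2 = 1/36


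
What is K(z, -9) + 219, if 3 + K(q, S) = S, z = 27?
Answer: 207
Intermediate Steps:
K(q, S) = -3 + S
K(z, -9) + 219 = (-3 - 9) + 219 = -12 + 219 = 207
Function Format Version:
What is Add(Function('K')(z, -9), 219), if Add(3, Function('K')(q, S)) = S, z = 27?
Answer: 207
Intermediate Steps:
Function('K')(q, S) = Add(-3, S)
Add(Function('K')(z, -9), 219) = Add(Add(-3, -9), 219) = Add(-12, 219) = 207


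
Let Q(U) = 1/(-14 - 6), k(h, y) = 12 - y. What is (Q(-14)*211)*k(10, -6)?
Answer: -1899/10 ≈ -189.90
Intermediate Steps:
Q(U) = -1/20 (Q(U) = 1/(-20) = -1/20)
(Q(-14)*211)*k(10, -6) = (-1/20*211)*(12 - 1*(-6)) = -211*(12 + 6)/20 = -211/20*18 = -1899/10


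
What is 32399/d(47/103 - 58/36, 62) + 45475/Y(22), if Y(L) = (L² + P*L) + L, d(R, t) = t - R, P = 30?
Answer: 75363614111/136525774 ≈ 552.01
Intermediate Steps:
Y(L) = L² + 31*L (Y(L) = (L² + 30*L) + L = L² + 31*L)
32399/d(47/103 - 58/36, 62) + 45475/Y(22) = 32399/(62 - (47/103 - 58/36)) + 45475/((22*(31 + 22))) = 32399/(62 - (47*(1/103) - 58*1/36)) + 45475/((22*53)) = 32399/(62 - (47/103 - 29/18)) + 45475/1166 = 32399/(62 - 1*(-2141/1854)) + 45475*(1/1166) = 32399/(62 + 2141/1854) + 45475/1166 = 32399/(117089/1854) + 45475/1166 = 32399*(1854/117089) + 45475/1166 = 60067746/117089 + 45475/1166 = 75363614111/136525774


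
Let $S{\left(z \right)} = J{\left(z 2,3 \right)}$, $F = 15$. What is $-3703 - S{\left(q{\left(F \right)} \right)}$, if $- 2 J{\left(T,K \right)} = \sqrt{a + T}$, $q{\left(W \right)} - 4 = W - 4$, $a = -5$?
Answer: $- \frac{7401}{2} \approx -3700.5$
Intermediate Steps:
$q{\left(W \right)} = W$ ($q{\left(W \right)} = 4 + \left(W - 4\right) = 4 + \left(-4 + W\right) = W$)
$J{\left(T,K \right)} = - \frac{\sqrt{-5 + T}}{2}$
$S{\left(z \right)} = - \frac{\sqrt{-5 + 2 z}}{2}$ ($S{\left(z \right)} = - \frac{\sqrt{-5 + z 2}}{2} = - \frac{\sqrt{-5 + 2 z}}{2}$)
$-3703 - S{\left(q{\left(F \right)} \right)} = -3703 - - \frac{\sqrt{-5 + 2 \cdot 15}}{2} = -3703 - - \frac{\sqrt{-5 + 30}}{2} = -3703 - - \frac{\sqrt{25}}{2} = -3703 - \left(- \frac{1}{2}\right) 5 = -3703 - - \frac{5}{2} = -3703 + \frac{5}{2} = - \frac{7401}{2}$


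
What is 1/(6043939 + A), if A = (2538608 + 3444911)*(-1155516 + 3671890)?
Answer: 1/15056777684045 ≈ 6.6415e-14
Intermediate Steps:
A = 15056771640106 (A = 5983519*2516374 = 15056771640106)
1/(6043939 + A) = 1/(6043939 + 15056771640106) = 1/15056777684045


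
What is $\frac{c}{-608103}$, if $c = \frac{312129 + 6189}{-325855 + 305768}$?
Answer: $\frac{2002}{76823679} \approx 2.606 \cdot 10^{-5}$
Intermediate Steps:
$c = - \frac{6006}{379}$ ($c = \frac{318318}{-20087} = 318318 \left(- \frac{1}{20087}\right) = - \frac{6006}{379} \approx -15.847$)
$\frac{c}{-608103} = - \frac{6006}{379 \left(-608103\right)} = \left(- \frac{6006}{379}\right) \left(- \frac{1}{608103}\right) = \frac{2002}{76823679}$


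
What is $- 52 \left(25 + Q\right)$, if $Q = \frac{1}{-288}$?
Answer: $- \frac{93587}{72} \approx -1299.8$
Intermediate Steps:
$Q = - \frac{1}{288} \approx -0.0034722$
$- 52 \left(25 + Q\right) = - 52 \left(25 - \frac{1}{288}\right) = \left(-52\right) \frac{7199}{288} = - \frac{93587}{72}$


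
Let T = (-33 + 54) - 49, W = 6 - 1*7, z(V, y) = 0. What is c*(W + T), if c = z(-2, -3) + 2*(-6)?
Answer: 348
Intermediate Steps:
W = -1 (W = 6 - 7 = -1)
c = -12 (c = 0 + 2*(-6) = 0 - 12 = -12)
T = -28 (T = 21 - 49 = -28)
c*(W + T) = -12*(-1 - 28) = -12*(-29) = 348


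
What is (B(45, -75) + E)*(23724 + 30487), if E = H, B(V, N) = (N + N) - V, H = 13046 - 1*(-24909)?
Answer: 2047007360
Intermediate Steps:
H = 37955 (H = 13046 + 24909 = 37955)
B(V, N) = -V + 2*N (B(V, N) = 2*N - V = -V + 2*N)
E = 37955
(B(45, -75) + E)*(23724 + 30487) = ((-1*45 + 2*(-75)) + 37955)*(23724 + 30487) = ((-45 - 150) + 37955)*54211 = (-195 + 37955)*54211 = 37760*54211 = 2047007360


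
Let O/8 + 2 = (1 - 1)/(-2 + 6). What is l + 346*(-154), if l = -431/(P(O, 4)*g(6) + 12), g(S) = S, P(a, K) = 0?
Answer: -639839/12 ≈ -53320.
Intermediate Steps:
O = -16 (O = -16 + 8*((1 - 1)/(-2 + 6)) = -16 + 8*(0/4) = -16 + 8*(0*(1/4)) = -16 + 8*0 = -16 + 0 = -16)
l = -431/12 (l = -431/(0*6 + 12) = -431/(0 + 12) = -431/12 ≈ -35.917)
l + 346*(-154) = -431/12 + 346*(-154) = -431/12 - 53284 = -639839/12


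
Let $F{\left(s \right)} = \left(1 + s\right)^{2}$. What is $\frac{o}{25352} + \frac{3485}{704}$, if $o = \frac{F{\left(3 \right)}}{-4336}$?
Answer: $\frac{2992914427}{604594496} \approx 4.9503$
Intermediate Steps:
$o = - \frac{1}{271}$ ($o = \frac{\left(1 + 3\right)^{2}}{-4336} = 4^{2} \left(- \frac{1}{4336}\right) = 16 \left(- \frac{1}{4336}\right) = - \frac{1}{271} \approx -0.00369$)
$\frac{o}{25352} + \frac{3485}{704} = - \frac{1}{271 \cdot 25352} + \frac{3485}{704} = \left(- \frac{1}{271}\right) \frac{1}{25352} + 3485 \cdot \frac{1}{704} = - \frac{1}{6870392} + \frac{3485}{704} = \frac{2992914427}{604594496}$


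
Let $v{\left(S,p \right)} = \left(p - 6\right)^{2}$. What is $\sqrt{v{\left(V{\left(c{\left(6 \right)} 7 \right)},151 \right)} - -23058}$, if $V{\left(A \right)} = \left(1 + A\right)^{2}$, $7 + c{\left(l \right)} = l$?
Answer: $\sqrt{44083} \approx 209.96$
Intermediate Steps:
$c{\left(l \right)} = -7 + l$
$v{\left(S,p \right)} = \left(-6 + p\right)^{2}$ ($v{\left(S,p \right)} = \left(p - 6\right)^{2} = \left(-6 + p\right)^{2}$)
$\sqrt{v{\left(V{\left(c{\left(6 \right)} 7 \right)},151 \right)} - -23058} = \sqrt{\left(-6 + 151\right)^{2} - -23058} = \sqrt{145^{2} + \left(\left(-5214 + 3807\right) + 24465\right)} = \sqrt{21025 + \left(-1407 + 24465\right)} = \sqrt{21025 + 23058} = \sqrt{44083}$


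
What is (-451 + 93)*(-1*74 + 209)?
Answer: -48330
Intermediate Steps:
(-451 + 93)*(-1*74 + 209) = -358*(-74 + 209) = -358*135 = -48330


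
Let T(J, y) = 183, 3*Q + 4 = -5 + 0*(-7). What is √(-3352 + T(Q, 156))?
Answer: I*√3169 ≈ 56.294*I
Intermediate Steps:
Q = -3 (Q = -4/3 + (-5 + 0*(-7))/3 = -4/3 + (-5 + 0)/3 = -4/3 + (⅓)*(-5) = -4/3 - 5/3 = -3)
√(-3352 + T(Q, 156)) = √(-3352 + 183) = √(-3169) = I*√3169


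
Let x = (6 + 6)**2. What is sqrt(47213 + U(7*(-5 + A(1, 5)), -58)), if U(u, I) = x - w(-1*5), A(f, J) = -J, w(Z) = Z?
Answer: sqrt(47362) ≈ 217.63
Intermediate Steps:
x = 144 (x = 12**2 = 144)
U(u, I) = 149 (U(u, I) = 144 - (-1)*5 = 144 - 1*(-5) = 144 + 5 = 149)
sqrt(47213 + U(7*(-5 + A(1, 5)), -58)) = sqrt(47213 + 149) = sqrt(47362)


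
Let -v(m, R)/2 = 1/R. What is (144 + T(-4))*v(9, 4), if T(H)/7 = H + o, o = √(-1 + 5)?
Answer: -65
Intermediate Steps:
v(m, R) = -2/R
o = 2 (o = √4 = 2)
T(H) = 14 + 7*H (T(H) = 7*(H + 2) = 7*(2 + H) = 14 + 7*H)
(144 + T(-4))*v(9, 4) = (144 + (14 + 7*(-4)))*(-2/4) = (144 + (14 - 28))*(-2*¼) = (144 - 14)*(-½) = 130*(-½) = -65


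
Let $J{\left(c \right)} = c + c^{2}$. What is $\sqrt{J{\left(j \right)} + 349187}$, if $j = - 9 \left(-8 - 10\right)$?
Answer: $\sqrt{375593} \approx 612.86$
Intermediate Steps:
$j = 162$ ($j = \left(-9\right) \left(-18\right) = 162$)
$\sqrt{J{\left(j \right)} + 349187} = \sqrt{162 \left(1 + 162\right) + 349187} = \sqrt{162 \cdot 163 + 349187} = \sqrt{26406 + 349187} = \sqrt{375593}$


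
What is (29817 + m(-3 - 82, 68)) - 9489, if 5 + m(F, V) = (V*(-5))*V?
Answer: -2797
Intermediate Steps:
m(F, V) = -5 - 5*V² (m(F, V) = -5 + (V*(-5))*V = -5 + (-5*V)*V = -5 - 5*V²)
(29817 + m(-3 - 82, 68)) - 9489 = (29817 + (-5 - 5*68²)) - 9489 = (29817 + (-5 - 5*4624)) - 9489 = (29817 + (-5 - 23120)) - 9489 = (29817 - 23125) - 9489 = 6692 - 9489 = -2797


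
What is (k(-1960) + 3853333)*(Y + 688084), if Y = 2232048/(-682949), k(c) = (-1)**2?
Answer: 1810774310296725112/682949 ≈ 2.6514e+12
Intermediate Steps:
k(c) = 1
Y = -2232048/682949 (Y = 2232048*(-1/682949) = -2232048/682949 ≈ -3.2682)
(k(-1960) + 3853333)*(Y + 688084) = (1 + 3853333)*(-2232048/682949 + 688084) = 3853334*(469924047668/682949) = 1810774310296725112/682949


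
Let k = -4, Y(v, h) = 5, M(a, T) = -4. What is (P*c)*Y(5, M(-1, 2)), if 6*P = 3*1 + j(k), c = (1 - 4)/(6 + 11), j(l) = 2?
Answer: -25/34 ≈ -0.73529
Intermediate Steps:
c = -3/17 ≈ -0.17647
P = ⅚ (P = (3*1 + 2)/6 = (3 + 2)/6 = (⅙)*5 = ⅚ ≈ 0.83333)
(P*c)*Y(5, M(-1, 2)) = ((⅚)*(-3/17))*5 = -5/34*5 = -25/34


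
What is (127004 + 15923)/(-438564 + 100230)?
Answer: -142927/338334 ≈ -0.42244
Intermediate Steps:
(127004 + 15923)/(-438564 + 100230) = 142927/(-338334) = 142927*(-1/338334) = -142927/338334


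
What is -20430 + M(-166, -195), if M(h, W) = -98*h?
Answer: -4162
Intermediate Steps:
-20430 + M(-166, -195) = -20430 - 98*(-166) = -20430 + 16268 = -4162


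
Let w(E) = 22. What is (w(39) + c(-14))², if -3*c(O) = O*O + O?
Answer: 13456/9 ≈ 1495.1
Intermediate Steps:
c(O) = -O/3 - O²/3 (c(O) = -(O*O + O)/3 = -(O² + O)/3 = -(O + O²)/3 = -O/3 - O²/3)
(w(39) + c(-14))² = (22 - ⅓*(-14)*(1 - 14))² = (22 - ⅓*(-14)*(-13))² = (22 - 182/3)² = (-116/3)² = 13456/9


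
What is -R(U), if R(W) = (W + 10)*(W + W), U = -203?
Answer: -78358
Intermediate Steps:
R(W) = 2*W*(10 + W) (R(W) = (10 + W)*(2*W) = 2*W*(10 + W))
-R(U) = -2*(-203)*(10 - 203) = -2*(-203)*(-193) = -1*78358 = -78358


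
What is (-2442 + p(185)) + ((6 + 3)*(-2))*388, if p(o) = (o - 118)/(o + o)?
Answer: -3487553/370 ≈ -9425.8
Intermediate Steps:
p(o) = (-118 + o)/(2*o) (p(o) = (-118 + o)/((2*o)) = (-118 + o)*(1/(2*o)) = (-118 + o)/(2*o))
(-2442 + p(185)) + ((6 + 3)*(-2))*388 = (-2442 + (½)*(-118 + 185)/185) + ((6 + 3)*(-2))*388 = (-2442 + (½)*(1/185)*67) + (9*(-2))*388 = (-2442 + 67/370) - 18*388 = -903473/370 - 6984 = -3487553/370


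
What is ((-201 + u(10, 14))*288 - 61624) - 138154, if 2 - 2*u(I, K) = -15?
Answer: -255218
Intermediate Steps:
u(I, K) = 17/2 (u(I, K) = 1 - 1/2*(-15) = 1 + 15/2 = 17/2)
((-201 + u(10, 14))*288 - 61624) - 138154 = ((-201 + 17/2)*288 - 61624) - 138154 = (-385/2*288 - 61624) - 138154 = (-55440 - 61624) - 138154 = -117064 - 138154 = -255218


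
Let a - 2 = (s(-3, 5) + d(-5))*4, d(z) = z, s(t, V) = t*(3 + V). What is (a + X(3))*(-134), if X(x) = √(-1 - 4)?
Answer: 15276 - 134*I*√5 ≈ 15276.0 - 299.63*I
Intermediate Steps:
X(x) = I*√5 (X(x) = √(-5) = I*√5)
a = -114 (a = 2 + (-3*(3 + 5) - 5)*4 = 2 + (-3*8 - 5)*4 = 2 + (-24 - 5)*4 = 2 - 29*4 = 2 - 116 = -114)
(a + X(3))*(-134) = (-114 + I*√5)*(-134) = 15276 - 134*I*√5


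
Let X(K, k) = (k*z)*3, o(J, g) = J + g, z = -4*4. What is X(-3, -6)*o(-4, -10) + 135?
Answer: -3897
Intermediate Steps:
z = -16
X(K, k) = -48*k (X(K, k) = (k*(-16))*3 = -16*k*3 = -48*k)
X(-3, -6)*o(-4, -10) + 135 = (-48*(-6))*(-4 - 10) + 135 = 288*(-14) + 135 = -4032 + 135 = -3897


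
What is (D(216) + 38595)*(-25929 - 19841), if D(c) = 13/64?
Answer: -56528078305/32 ≈ -1.7665e+9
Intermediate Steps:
D(c) = 13/64 (D(c) = 13*(1/64) = 13/64)
(D(216) + 38595)*(-25929 - 19841) = (13/64 + 38595)*(-25929 - 19841) = (2470093/64)*(-45770) = -56528078305/32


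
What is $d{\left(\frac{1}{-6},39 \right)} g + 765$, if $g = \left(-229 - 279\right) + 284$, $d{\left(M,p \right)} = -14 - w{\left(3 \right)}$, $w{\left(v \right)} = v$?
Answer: $4573$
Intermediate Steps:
$d{\left(M,p \right)} = -17$ ($d{\left(M,p \right)} = -14 - 3 = -17$)
$g = -224$ ($g = \left(-229 - 279\right) + 284 = -508 + 284 = -224$)
$d{\left(\frac{1}{-6},39 \right)} g + 765 = \left(-17\right) \left(-224\right) + 765 = 3808 + 765 = 4573$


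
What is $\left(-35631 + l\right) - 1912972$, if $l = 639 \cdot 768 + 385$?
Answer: $-1457466$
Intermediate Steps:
$l = 491137$ ($l = 490752 + 385 = 491137$)
$\left(-35631 + l\right) - 1912972 = \left(-35631 + 491137\right) - 1912972 = 455506 - 1912972 = -1457466$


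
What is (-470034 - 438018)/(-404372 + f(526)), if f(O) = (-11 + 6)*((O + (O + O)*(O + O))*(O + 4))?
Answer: 227013/733640968 ≈ 0.00030943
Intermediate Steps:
f(O) = -5*(4 + O)*(O + 4*O²) (f(O) = -5*(O + (2*O)*(2*O))*(4 + O) = -5*(O + 4*O²)*(4 + O) = -5*(4 + O)*(O + 4*O²))
(-470034 - 438018)/(-404372 + f(526)) = (-470034 - 438018)/(-404372 - 5*526*(4 + 4*526² + 17*526)) = -908052/(-404372 - 5*526*(4 + 4*276676 + 8942)) = -908052/(-404372 - 5*526*(4 + 1106704 + 8942)) = -908052/(-404372 - 5*526*1115650) = -908052/(-404372 - 2934159500) = -908052/(-2934563872) = -908052*(-1/2934563872) = 227013/733640968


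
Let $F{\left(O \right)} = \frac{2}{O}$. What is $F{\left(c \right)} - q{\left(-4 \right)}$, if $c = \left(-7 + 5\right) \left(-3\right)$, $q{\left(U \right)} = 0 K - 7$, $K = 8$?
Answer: $\frac{22}{3} \approx 7.3333$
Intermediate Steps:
$q{\left(U \right)} = -7$ ($q{\left(U \right)} = 0 \cdot 8 - 7 = 0 - 7 = -7$)
$c = 6$ ($c = \left(-2\right) \left(-3\right) = 6$)
$F{\left(c \right)} - q{\left(-4 \right)} = \frac{2}{6} - -7 = 2 \cdot \frac{1}{6} + 7 = \frac{1}{3} + 7 = \frac{22}{3}$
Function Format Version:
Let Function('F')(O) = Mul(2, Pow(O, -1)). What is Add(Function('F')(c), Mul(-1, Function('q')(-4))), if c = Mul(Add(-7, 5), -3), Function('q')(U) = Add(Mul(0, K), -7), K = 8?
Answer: Rational(22, 3) ≈ 7.3333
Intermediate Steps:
Function('q')(U) = -7 (Function('q')(U) = Add(Mul(0, 8), -7) = Add(0, -7) = -7)
c = 6 (c = Mul(-2, -3) = 6)
Add(Function('F')(c), Mul(-1, Function('q')(-4))) = Add(Mul(2, Pow(6, -1)), Mul(-1, -7)) = Add(Mul(2, Rational(1, 6)), 7) = Add(Rational(1, 3), 7) = Rational(22, 3)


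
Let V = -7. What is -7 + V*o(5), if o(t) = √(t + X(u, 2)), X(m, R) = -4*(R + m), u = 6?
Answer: -7 - 21*I*√3 ≈ -7.0 - 36.373*I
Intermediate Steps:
X(m, R) = -4*R - 4*m
o(t) = √(-32 + t) (o(t) = √(t + (-4*2 - 4*6)) = √(t + (-8 - 24)) = √(t - 32) = √(-32 + t))
-7 + V*o(5) = -7 - 7*√(-32 + 5) = -7 - 21*I*√3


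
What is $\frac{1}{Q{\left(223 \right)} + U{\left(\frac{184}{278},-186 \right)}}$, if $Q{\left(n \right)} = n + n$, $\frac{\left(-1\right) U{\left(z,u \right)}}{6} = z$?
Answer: $\frac{139}{61442} \approx 0.0022623$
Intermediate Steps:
$U{\left(z,u \right)} = - 6 z$
$Q{\left(n \right)} = 2 n$
$\frac{1}{Q{\left(223 \right)} + U{\left(\frac{184}{278},-186 \right)}} = \frac{1}{2 \cdot 223 - 6 \cdot \frac{184}{278}} = \frac{1}{446 - 6 \cdot 184 \cdot \frac{1}{278}} = \frac{1}{446 - \frac{552}{139}} = \frac{1}{\frac{61442}{139}} = \frac{139}{61442}$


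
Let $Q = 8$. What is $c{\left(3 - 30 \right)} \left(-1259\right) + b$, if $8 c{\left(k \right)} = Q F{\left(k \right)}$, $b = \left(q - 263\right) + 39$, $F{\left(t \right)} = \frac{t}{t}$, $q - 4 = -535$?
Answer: $-2014$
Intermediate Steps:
$q = -531$ ($q = 4 - 535 = -531$)
$F{\left(t \right)} = 1$
$b = -755$ ($b = \left(-531 - 263\right) + 39 = -794 + 39 = -755$)
$c{\left(k \right)} = 1$ ($c{\left(k \right)} = \frac{8 \cdot 1}{8} = \frac{1}{8} \cdot 8 = 1$)
$c{\left(3 - 30 \right)} \left(-1259\right) + b = 1 \left(-1259\right) - 755 = -1259 - 755 = -2014$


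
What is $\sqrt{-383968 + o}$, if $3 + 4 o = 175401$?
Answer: $\frac{i \sqrt{1360474}}{2} \approx 583.2 i$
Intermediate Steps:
$o = \frac{87699}{2}$ ($o = - \frac{3}{4} + \frac{1}{4} \cdot 175401 = - \frac{3}{4} + \frac{175401}{4} = \frac{87699}{2} \approx 43850.0$)
$\sqrt{-383968 + o} = \sqrt{-383968 + \frac{87699}{2}} = \sqrt{- \frac{680237}{2}} = \frac{i \sqrt{1360474}}{2}$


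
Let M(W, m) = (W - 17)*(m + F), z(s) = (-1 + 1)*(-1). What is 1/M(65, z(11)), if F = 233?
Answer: 1/11184 ≈ 8.9413e-5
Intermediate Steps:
z(s) = 0 (z(s) = 0*(-1) = 0)
M(W, m) = (-17 + W)*(233 + m) (M(W, m) = (W - 17)*(m + 233) = (-17 + W)*(233 + m))
1/M(65, z(11)) = 1/(-3961 - 17*0 + 233*65 + 65*0) = 1/(-3961 + 0 + 15145 + 0) = 1/11184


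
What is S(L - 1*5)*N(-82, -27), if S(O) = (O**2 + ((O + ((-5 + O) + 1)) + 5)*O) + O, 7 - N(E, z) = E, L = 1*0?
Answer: 5785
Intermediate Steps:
L = 0
N(E, z) = 7 - E
S(O) = O + O**2 + O*(1 + 2*O) (S(O) = (O**2 + ((O + (-4 + O)) + 5)*O) + O = (O**2 + ((-4 + 2*O) + 5)*O) + O = (O**2 + (1 + 2*O)*O) + O = (O**2 + O*(1 + 2*O)) + O = O + O**2 + O*(1 + 2*O))
S(L - 1*5)*N(-82, -27) = ((0 - 1*5)*(2 + 3*(0 - 1*5)))*(7 - 1*(-82)) = ((0 - 5)*(2 + 3*(0 - 5)))*(7 + 82) = -5*(2 + 3*(-5))*89 = -5*(2 - 15)*89 = -5*(-13)*89 = 65*89 = 5785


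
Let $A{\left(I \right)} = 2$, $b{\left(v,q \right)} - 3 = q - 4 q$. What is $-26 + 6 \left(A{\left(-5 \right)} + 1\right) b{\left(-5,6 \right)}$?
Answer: $-296$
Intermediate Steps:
$b{\left(v,q \right)} = 3 - 3 q$ ($b{\left(v,q \right)} = 3 + \left(q - 4 q\right) = 3 - 3 q$)
$-26 + 6 \left(A{\left(-5 \right)} + 1\right) b{\left(-5,6 \right)} = -26 + 6 \left(2 + 1\right) \left(3 - 18\right) = -26 + 6 \cdot 3 \left(3 - 18\right) = -26 + 18 \left(-15\right) = -26 - 270 = -296$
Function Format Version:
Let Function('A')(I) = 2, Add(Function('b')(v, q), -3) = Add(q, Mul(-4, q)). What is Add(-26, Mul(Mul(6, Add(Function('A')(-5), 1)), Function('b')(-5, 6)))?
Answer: -296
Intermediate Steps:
Function('b')(v, q) = Add(3, Mul(-3, q)) (Function('b')(v, q) = Add(3, Add(q, Mul(-4, q))) = Add(3, Mul(-3, q)))
Add(-26, Mul(Mul(6, Add(Function('A')(-5), 1)), Function('b')(-5, 6))) = Add(-26, Mul(Mul(6, Add(2, 1)), Add(3, Mul(-3, 6)))) = Add(-26, Mul(Mul(6, 3), Add(3, -18))) = Add(-26, Mul(18, -15)) = Add(-26, -270) = -296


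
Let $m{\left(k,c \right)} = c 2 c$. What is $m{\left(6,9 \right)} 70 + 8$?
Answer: $11348$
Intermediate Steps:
$m{\left(k,c \right)} = 2 c^{2}$ ($m{\left(k,c \right)} = 2 c c = 2 c^{2}$)
$m{\left(6,9 \right)} 70 + 8 = 2 \cdot 9^{2} \cdot 70 + 8 = 2 \cdot 81 \cdot 70 + 8 = 162 \cdot 70 + 8 = 11340 + 8 = 11348$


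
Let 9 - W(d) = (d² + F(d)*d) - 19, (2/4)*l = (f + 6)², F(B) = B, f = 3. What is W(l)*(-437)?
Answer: 22925020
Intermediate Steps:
l = 162 (l = 2*(3 + 6)² = 2*9² = 2*81 = 162)
W(d) = 28 - 2*d² (W(d) = 9 - ((d² + d*d) - 19) = 9 - ((d² + d²) - 19) = 9 - (2*d² - 19) = 9 - (-19 + 2*d²) = 9 + (19 - 2*d²) = 28 - 2*d²)
W(l)*(-437) = (28 - 2*162²)*(-437) = (28 - 2*26244)*(-437) = (28 - 52488)*(-437) = -52460*(-437) = 22925020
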